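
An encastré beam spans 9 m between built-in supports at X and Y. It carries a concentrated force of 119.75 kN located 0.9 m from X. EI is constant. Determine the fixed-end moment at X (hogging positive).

M_X = 87.3 kN·m

Release both end moments; the primary structure is a simply-supported span XY with redundants M_X and M_Y.
Simple-span end rotations at X and Y under the given loads:
  at X: point load 119.75 at a = 0.9: Pab(L + b)/(6LEI) = 276.4/EI
  at Y: point load 119.75 at a = 0.9: Pab(L + a)/(6LEI) = 160/EI
  θ_X0 = 276.4/EI,  θ_Y0 = 160/EI
Flexibility coefficients: a unit moment at one end gives L/(3EI) there and L/(6EI) at the far end, so f₁₁ = f₂₂ = 3/EI and f₁₂ = f₂₁ = 1.5/EI.
Compatibility — zero rotation at each built-in end:
  3 M_X + 1.5 M_Y = 276.4
  1.5 M_X + 3 M_Y = 160
Solving the pair gives M_X = 87.3 kN·m and M_Y = 9.7 kN·m (hogging).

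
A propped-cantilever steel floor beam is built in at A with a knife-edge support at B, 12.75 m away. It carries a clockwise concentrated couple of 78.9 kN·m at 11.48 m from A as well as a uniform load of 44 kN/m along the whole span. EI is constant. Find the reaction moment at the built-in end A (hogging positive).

Choose R_B as the redundant. The primary structure is the cantilever fixed at A.
Downward deflection at the released point B due to the loads:
  clockwise couple 78.9 at a = 11.48: M₀a(2L − a)/(2EI) = 6349/EI
  UDL 44: wL⁴/(8EI) = 145346/EI
  δ_0 = 151696/EI
Tip deflection under a unit load at B: L³/(3EI) = 690.9/EI.
Compatibility at B: δ_0 − R_B·δ_{BB} = 0, so R_B = 151696/690.9 = 219.6 kN.
Moment equilibrium about A: M_A = Σ(load moments about A) − R_B·L = 3655 − 219.6×12.75 = 855.8 kN·m.

M_A = 855.8 kN·m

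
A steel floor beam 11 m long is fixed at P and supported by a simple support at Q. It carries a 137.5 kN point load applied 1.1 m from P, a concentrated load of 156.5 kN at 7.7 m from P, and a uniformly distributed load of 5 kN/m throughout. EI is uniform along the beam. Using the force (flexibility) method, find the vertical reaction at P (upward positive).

Take the reaction at Q as the redundant and release it; the primary structure is a cantilever fixed at P.
Primary-structure tip deflection at Q by superposition:
  point load 137.5 at a = 1.1: Pa²(3L − a)/(6EI) = 884.6/EI
  point load 156.5 at a = 7.7: Pa²(3L − a)/(6EI) = 39126/EI
  UDL 5: wL⁴/(8EI) = 9151/EI
  δ_0 = 49161/EI
Tip deflection under a unit load at Q: L³/(3EI) = 443.7/EI.
The prop prevents deflection at Q: R_Q = δ_0/δ_{QQ} = 49161/443.7 = 110.8 kN.
Vertical equilibrium: R_P = ΣP − R_Q = 349 − 110.8 = 238.2 kN.

R_P = 238.2 kN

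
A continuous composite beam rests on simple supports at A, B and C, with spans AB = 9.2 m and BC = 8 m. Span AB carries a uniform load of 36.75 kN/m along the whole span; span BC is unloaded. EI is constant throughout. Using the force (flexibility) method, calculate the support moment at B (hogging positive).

Release continuity at B by inserting a hinge; the redundant is the internal moment M_B. The primary structure is two simply-supported spans AB and BC.
End slopes at the hinge B, treating each span as simply supported:
  span AB: UDL 36.75: wL³/(24EI) = 1192/EI
  relative rotation θ_0 = (1192 + 0)/EI = 1192/EI
A unit hogging moment at B produces rotation L₁/(3EI) + L₂/(3EI) = 5.733/EI.
Compatibility: M_B·(L₁+L₂)/(3EI) = θ_0, giving M_B = 208 kN·m (hogging).

M_B = 208 kN·m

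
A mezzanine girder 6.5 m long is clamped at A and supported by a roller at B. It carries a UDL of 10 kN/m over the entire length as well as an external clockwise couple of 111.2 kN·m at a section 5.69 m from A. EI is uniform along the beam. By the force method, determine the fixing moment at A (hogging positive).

Take the reaction at B as the redundant and release it; the primary structure is a cantilever fixed at A.
Primary-structure tip deflection at B by superposition:
  UDL 10: wL⁴/(8EI) = 2231/EI
  clockwise couple 111.2 at a = 5.69: M₀a(2L − a)/(2EI) = 2313/EI
  δ_0 = 4544/EI
Flexibility coefficient — unit upward force at B: δ_{BB} = L³/(3EI) = 91.54/EI.
The prop prevents deflection at B: R_B = δ_0/δ_{BB} = 4544/91.54 = 49.64 kN.
Moment equilibrium about A: M_A = Σ(load moments about A) − R_B·L = 322.4 − 49.64×6.5 = -0.1973 kN·m.

M_A = -0.1973 kN·m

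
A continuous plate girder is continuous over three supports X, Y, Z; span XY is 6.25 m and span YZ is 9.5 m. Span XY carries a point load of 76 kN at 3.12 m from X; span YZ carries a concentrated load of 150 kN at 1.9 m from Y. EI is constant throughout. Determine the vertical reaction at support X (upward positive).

R_X = 12.61 kN

Insert a hinge at Y; M_Y is the redundant, and each span becomes simply supported.
End slopes at the hinge Y, treating each span as simply supported:
  span XY: point load 76 at a = 3.12: Pab(L + a)/(6LEI) = 185.4/EI
  span YZ: point load 150 at a = 1.9: Pab(L + b)/(6LEI) = 649.8/EI
  relative rotation θ_0 = (185.4 + 649.8)/EI = 835.2/EI
A unit hogging moment at Y produces rotation L₁/(3EI) + L₂/(3EI) = 5.25/EI.
Slope continuity at Y: θ_0 = M_Y·5.25/EI, so M_Y = 835.2/5.25 = 159.1 kN·m (hogging).
Span XY, ΣM about X with M_Y applied at Y: R_Y^{XY}·6.25 = 237.1 + 159.1, so R_Y^{XY} = 63.39 kN and R_X = 76 − 63.39 = 12.61 kN.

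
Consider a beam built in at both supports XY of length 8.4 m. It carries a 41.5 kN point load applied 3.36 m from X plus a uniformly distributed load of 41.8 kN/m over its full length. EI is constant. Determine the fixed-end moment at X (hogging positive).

M_X = 296 kN·m

Take the two fixed-end moments M_X, M_Y as redundants; the released structure is the simple span XY.
On the primary (simply-supported) span, the end slopes from the loading are:
  at X: point load 41.5 at a = 3.36: Pab(L + b)/(6LEI) = 187.4/EI
  at Y: point load 41.5 at a = 3.36: Pab(L + a)/(6LEI) = 164/EI
  at X: UDL 41.8: wL³/(24EI) = 1032/EI
  at Y: UDL 41.8: wL³/(24EI) = 1032/EI
  θ_X0 = 1220/EI,  θ_Y0 = 1196/EI
Flexibility coefficients: a unit moment at one end gives L/(3EI) there and L/(6EI) at the far end, so f₁₁ = f₂₂ = 2.8/EI and f₁₂ = f₂₁ = 1.4/EI.
Compatibility — zero rotation at each built-in end:
  2.8 M_X + 1.4 M_Y = 1220
  1.4 M_X + 2.8 M_Y = 1196
Solving the pair gives M_X = 296 kN·m and M_Y = 279.2 kN·m (hogging).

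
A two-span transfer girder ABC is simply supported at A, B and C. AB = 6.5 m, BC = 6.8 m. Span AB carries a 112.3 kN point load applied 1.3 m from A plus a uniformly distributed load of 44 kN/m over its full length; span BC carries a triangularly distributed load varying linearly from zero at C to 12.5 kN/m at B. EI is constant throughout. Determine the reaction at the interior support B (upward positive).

Insert a hinge at B; M_B is the redundant, and each span becomes simply supported.
Discontinuity in slope at B on the released structure — sum the simple-span end rotations:
  span AB: point load 112.3 at a = 1.3: Pab(L + a)/(6LEI) = 151.8/EI
  span AB: UDL 44: wL³/(24EI) = 503.5/EI
  span BC: triangular load, peak 12.5: w₀L³/(45EI) = 87.34/EI
  relative rotation θ_0 = (655.3 + 87.34)/EI = 742.7/EI
A unit hogging moment at B produces rotation L₁/(3EI) + L₂/(3EI) = 4.433/EI.
Compatibility: M_B·(L₁+L₂)/(3EI) = θ_0, giving M_B = 167.5 kN·m (hogging).
Span AB, ΣM about A with M_B applied at B: R_B^{AB}·6.5 = 1075 + 167.5, so R_B^{AB} = 191.2 kN and R_A = 398.3 − 191.2 = 207.1 kN.
Span BC, ΣM about C: R_B^{BC}·6.8 = 192.7 + 167.5, so R_B^{BC} = 52.97 kN and R_C = 42.5 − 52.97 = -10.47 kN.
R_B = 191.2 + 52.97 = 244.2 kN.

R_B = 244.2 kN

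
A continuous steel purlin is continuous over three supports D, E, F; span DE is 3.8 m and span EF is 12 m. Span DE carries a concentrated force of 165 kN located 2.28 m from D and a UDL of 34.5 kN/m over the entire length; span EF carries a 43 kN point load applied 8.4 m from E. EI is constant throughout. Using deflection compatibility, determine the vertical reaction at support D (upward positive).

Take M_E as the redundant. Released structure: two simple spans DE and EF with a hinge at E.
End slopes at the hinge E, treating each span as simply supported:
  span DE: point load 165 at a = 2.28: Pab(L + a)/(6LEI) = 152.5/EI
  span DE: UDL 34.5: wL³/(24EI) = 78.88/EI
  span EF: point load 43 at a = 8.4: Pab(L + b)/(6LEI) = 281.7/EI
  relative rotation θ_0 = (231.4 + 281.7)/EI = 513.1/EI
A unit hogging moment at E produces rotation L₁/(3EI) + L₂/(3EI) = 5.267/EI.
Slope continuity at E: θ_0 = M_E·5.267/EI, so M_E = 513.1/5.267 = 97.42 kN·m (hogging).
Span DE, ΣM about D with M_E applied at E: R_E^{DE}·3.8 = 625.3 + 97.42, so R_E^{DE} = 190.2 kN and R_D = 296.1 − 190.2 = 105.9 kN.

R_D = 105.9 kN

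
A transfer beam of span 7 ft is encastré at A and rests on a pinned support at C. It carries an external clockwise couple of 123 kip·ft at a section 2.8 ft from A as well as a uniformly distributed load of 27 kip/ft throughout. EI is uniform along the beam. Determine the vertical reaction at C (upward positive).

R_C = 87.74 kip

Remove the prop at C; the released (primary) structure is a cantilever built in at A.
Free-end deflection of the primary structure under the applied loading (downward +):
  clockwise couple 123 at a = 2.8: M₀a(2L − a)/(2EI) = 1929/EI
  UDL 27: wL⁴/(8EI) = 8103/EI
  δ_0 = 10032/EI
Flexibility coefficient — unit upward force at C: δ_{CC} = L³/(3EI) = 114.3/EI.
The prop prevents deflection at C: R_C = δ_0/δ_{CC} = 10032/114.3 = 87.74 kip.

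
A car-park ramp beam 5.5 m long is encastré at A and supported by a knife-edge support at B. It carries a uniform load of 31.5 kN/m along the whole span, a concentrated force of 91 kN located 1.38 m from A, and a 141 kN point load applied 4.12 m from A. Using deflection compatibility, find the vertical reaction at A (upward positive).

R_A = 243.4 kN

Remove the prop at B; the released (primary) structure is a cantilever built in at A.
Deflection at B on the released cantilever, summing each load's contribution:
  UDL 31.5: wL⁴/(8EI) = 3603/EI
  point load 91 at a = 1.38: Pa²(3L − a)/(6EI) = 436.7/EI
  point load 141 at a = 4.12: Pa²(3L − a)/(6EI) = 4938/EI
  δ_0 = 8978/EI
Tip deflection under a unit load at B: L³/(3EI) = 55.46/EI.
Compatibility at B: δ_0 − R_B·δ_{BB} = 0, so R_B = 8978/55.46 = 161.9 kN.
Vertical equilibrium: R_A = ΣP − R_B = 405.2 − 161.9 = 243.4 kN.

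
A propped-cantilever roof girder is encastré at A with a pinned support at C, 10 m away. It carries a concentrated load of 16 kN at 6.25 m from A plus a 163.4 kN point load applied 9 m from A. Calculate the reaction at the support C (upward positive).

Release the roller at C. Primary structure: cantilever fixed at A.
Primary-structure tip deflection at C by superposition:
  point load 16 at a = 6.25: Pa²(3L − a)/(6EI) = 2474/EI
  point load 163.4 at a = 9: Pa²(3L − a)/(6EI) = 46324/EI
  δ_0 = 48798/EI
Flexibility coefficient — unit upward force at C: δ_{CC} = L³/(3EI) = 333.3/EI.
Compatibility at C: δ_0 − R_C·δ_{CC} = 0, so R_C = 48798/333.3 = 146.4 kN.

R_C = 146.4 kN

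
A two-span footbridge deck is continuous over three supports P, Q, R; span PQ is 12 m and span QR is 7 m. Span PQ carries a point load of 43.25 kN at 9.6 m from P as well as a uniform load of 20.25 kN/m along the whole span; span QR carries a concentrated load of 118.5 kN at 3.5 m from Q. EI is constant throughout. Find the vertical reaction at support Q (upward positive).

Insert a hinge at Q; M_Q is the redundant, and each span becomes simply supported.
End slopes at the hinge Q, treating each span as simply supported:
  span PQ: point load 43.25 at a = 9.6: Pab(L + a)/(6LEI) = 298.9/EI
  span PQ: UDL 20.25: wL³/(24EI) = 1458/EI
  span QR: point load 118.5 at a = 3.5: Pab(L + b)/(6LEI) = 362.9/EI
  relative rotation θ_0 = (1757 + 362.9)/EI = 2120/EI
A unit hogging moment at Q produces rotation L₁/(3EI) + L₂/(3EI) = 6.333/EI.
Slope continuity at Q: θ_0 = M_Q·6.333/EI, so M_Q = 2120/6.333 = 334.7 kN·m (hogging).
Span PQ, ΣM about P with M_Q applied at Q: R_Q^{PQ}·12 = 1873 + 334.7, so R_Q^{PQ} = 184 kN and R_P = 286.2 − 184 = 102.3 kN.
Span QR, ΣM about R: R_Q^{QR}·7 = 414.8 + 334.7, so R_Q^{QR} = 107.1 kN and R_R = 118.5 − 107.1 = 11.43 kN.
R_Q = 184 + 107.1 = 291.1 kN.

R_Q = 291.1 kN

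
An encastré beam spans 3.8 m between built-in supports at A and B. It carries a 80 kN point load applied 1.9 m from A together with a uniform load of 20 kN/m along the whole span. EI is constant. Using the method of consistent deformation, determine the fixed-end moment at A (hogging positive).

Release both end moments; the primary structure is a simply-supported span AB with redundants M_A and M_B.
Simple-span end rotations at A and B under the given loads:
  at A: point load 80 at a = 1.9: Pab(L + b)/(6LEI) = 72.2/EI
  at B: point load 80 at a = 1.9: Pab(L + a)/(6LEI) = 72.2/EI
  at A: UDL 20: wL³/(24EI) = 45.73/EI
  at B: UDL 20: wL³/(24EI) = 45.73/EI
  θ_A0 = 117.9/EI,  θ_B0 = 117.9/EI
Flexibility coefficients: a unit moment at one end gives L/(3EI) there and L/(6EI) at the far end, so f₁₁ = f₂₂ = 1.267/EI and f₁₂ = f₂₁ = 0.6333/EI.
Compatibility — zero rotation at each built-in end:
  1.267 M_A + 0.6333 M_B = 117.9
  0.6333 M_A + 1.267 M_B = 117.9
Solving the pair gives M_A = 62.07 kN·m and M_B = 62.07 kN·m (hogging).

M_A = 62.07 kN·m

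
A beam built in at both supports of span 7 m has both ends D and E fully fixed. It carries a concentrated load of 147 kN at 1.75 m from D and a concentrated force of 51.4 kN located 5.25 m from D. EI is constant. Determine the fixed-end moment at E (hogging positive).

Release both end moments; the primary structure is a simply-supported span DE with redundants M_D and M_E.
Simple-span end rotations at D and E under the given loads:
  at D: point load 147 at a = 1.75: Pab(L + b)/(6LEI) = 393.9/EI
  at E: point load 147 at a = 1.75: Pab(L + a)/(6LEI) = 281.4/EI
  at D: point load 51.4 at a = 5.25: Pab(L + b)/(6LEI) = 98.38/EI
  at E: point load 51.4 at a = 5.25: Pab(L + a)/(6LEI) = 137.7/EI
  θ_D0 = 492.3/EI,  θ_E0 = 419.1/EI
Flexibility coefficients: a unit moment at one end gives L/(3EI) there and L/(6EI) at the far end, so f₁₁ = f₂₂ = 2.333/EI and f₁₂ = f₂₁ = 1.167/EI.
Compatibility — zero rotation at each built-in end:
  2.333 M_D + 1.167 M_E = 492.3
  1.167 M_D + 2.333 M_E = 419.1
Solving the pair gives M_D = 161.6 kN·m and M_E = 98.83 kN·m (hogging).

M_E = 98.83 kN·m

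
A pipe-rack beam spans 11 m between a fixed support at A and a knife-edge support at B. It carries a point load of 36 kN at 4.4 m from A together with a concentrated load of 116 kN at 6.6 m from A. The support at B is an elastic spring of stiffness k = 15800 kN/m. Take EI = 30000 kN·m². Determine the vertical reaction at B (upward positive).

Take the reaction at B as the redundant and release it; the primary structure is a cantilever fixed at A.
Free-end deflection of the primary structure under the applied loading (downward +):
  point load 36 at a = 4.4: Pa²(3L − a)/(6EI) = 3322/EI
  point load 116 at a = 6.6: Pa²(3L − a)/(6EI) = 22233/EI
  δ_0 = 25555/EI
Flexibility coefficient — unit upward force at B: δ_{BB} = L³/(3EI) = 443.7/EI.
With EI = 30000 kN·m²: δ_0 = 0.85184 m and δ_{BB} = 0.014789 m/kN.
Compatibility — the spring shortens by R_B/k under the reaction it provides: δ_0 − R_B·δ_{BB} = R_B/k. With 1/k = 0.000063 m/kN, R_B = δ_0 / (δ_{BB} + 1/k) = 0.85184 / (0.014789 + 0.000063) = 57.35 kN.

R_B = 57.35 kN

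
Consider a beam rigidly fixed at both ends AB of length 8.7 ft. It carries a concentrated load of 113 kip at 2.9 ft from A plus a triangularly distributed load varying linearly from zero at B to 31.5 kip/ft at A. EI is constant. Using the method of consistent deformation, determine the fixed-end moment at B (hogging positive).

Take the two fixed-end moments M_A, M_B as redundants; the released structure is the simple span AB.
On the primary (simply-supported) span, the end slopes from the loading are:
  at A: point load 113 at a = 2.9: Pab(L + b)/(6LEI) = 528/EI
  at B: point load 113 at a = 2.9: Pab(L + a)/(6LEI) = 422.4/EI
  at A: triangular load, peak 31.5: w₀L³/(45EI) = 461/EI
  at B: triangular load, peak 31.5: 7w₀L³/(360EI) = 403.3/EI
  θ_A0 = 988.9/EI,  θ_B0 = 825.7/EI
Flexibility coefficients: a unit moment at one end gives L/(3EI) there and L/(6EI) at the far end, so f₁₁ = f₂₂ = 2.9/EI and f₁₂ = f₂₁ = 1.45/EI.
Compatibility — zero rotation at each built-in end:
  2.9 M_A + 1.45 M_B = 988.9
  1.45 M_A + 2.9 M_B = 825.7
Solving the pair gives M_A = 264.9 kip·ft and M_B = 152.3 kip·ft (hogging).

M_B = 152.3 kip·ft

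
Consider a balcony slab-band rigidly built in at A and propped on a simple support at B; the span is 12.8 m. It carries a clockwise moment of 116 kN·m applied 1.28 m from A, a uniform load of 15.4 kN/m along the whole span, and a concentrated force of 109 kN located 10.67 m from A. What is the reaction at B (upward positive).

R_B = 158.5 kN

Release the roller at B. Primary structure: cantilever fixed at A.
Free-end deflection of the primary structure under the applied loading (downward +):
  clockwise couple 116 at a = 1.28: M₀a(2L − a)/(2EI) = 1806/EI
  UDL 15.4: wL⁴/(8EI) = 51674/EI
  point load 109 at a = 10.67: Pa²(3L − a)/(6EI) = 57353/EI
  δ_0 = 110832/EI
Flexibility coefficient — unit upward force at B: δ_{BB} = L³/(3EI) = 699.1/EI.
Compatibility at B: δ_0 − R_B·δ_{BB} = 0, so R_B = 110832/699.1 = 158.5 kN.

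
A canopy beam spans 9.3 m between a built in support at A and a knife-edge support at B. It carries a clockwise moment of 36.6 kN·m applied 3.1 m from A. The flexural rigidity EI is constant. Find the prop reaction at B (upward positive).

R_B = 3.28 kN

Remove the prop at B; the released (primary) structure is a cantilever built in at A.
Free-end deflection of the primary structure under the applied loading (downward +):
  clockwise couple 36.6 at a = 3.1: M₀a(2L − a)/(2EI) = 879.3/EI
Tip deflection under a unit load at B: L³/(3EI) = 268.1/EI.
The prop prevents deflection at B: R_B = δ_0/δ_{BB} = 879.3/268.1 = 3.28 kN.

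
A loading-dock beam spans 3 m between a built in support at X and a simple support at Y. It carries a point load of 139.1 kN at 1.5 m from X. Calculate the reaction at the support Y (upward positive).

R_Y = 43.47 kN

Take the reaction at Y as the redundant and release it; the primary structure is a cantilever fixed at X.
Downward deflection at the released point Y due to the loads:
  point load 139.1 at a = 1.5: Pa²(3L − a)/(6EI) = 391.2/EI
Tip deflection under a unit load at Y: L³/(3EI) = 9/EI.
Compatibility at Y: δ_0 − R_Y·δ_{YY} = 0, so R_Y = 391.2/9 = 43.47 kN.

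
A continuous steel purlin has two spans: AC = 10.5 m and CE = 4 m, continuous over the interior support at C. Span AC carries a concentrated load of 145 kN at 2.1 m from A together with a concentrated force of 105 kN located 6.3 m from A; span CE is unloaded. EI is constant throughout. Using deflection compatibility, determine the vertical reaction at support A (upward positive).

R_A = 133.3 kN

Take M_C as the redundant. Released structure: two simple spans AC and CE with a hinge at C.
Rotations at C on the released spans (each span's end-slope, ×1/EI):
  span AC: point load 145 at a = 2.1: Pab(L + a)/(6LEI) = 511.6/EI
  span AC: point load 105 at a = 6.3: Pab(L + a)/(6LEI) = 740.9/EI
  relative rotation θ_0 = (1252 + 0)/EI = 1252/EI
A unit hogging moment at C produces rotation L₁/(3EI) + L₂/(3EI) = 4.833/EI.
Compatibility: M_C·(L₁+L₂)/(3EI) = θ_0, giving M_C = 259.1 kN·m (hogging).
Span AC, ΣM about A with M_C applied at C: R_C^{AC}·10.5 = 966 + 259.1, so R_C^{AC} = 116.7 kN and R_A = 250 − 116.7 = 133.3 kN.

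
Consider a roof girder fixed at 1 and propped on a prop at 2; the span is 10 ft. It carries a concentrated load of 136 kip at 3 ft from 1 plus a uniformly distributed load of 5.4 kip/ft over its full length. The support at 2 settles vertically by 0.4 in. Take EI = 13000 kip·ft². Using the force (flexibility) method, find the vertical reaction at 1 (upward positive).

Choose R_2 as the redundant. The primary structure is the cantilever fixed at 1.
Free-end deflection of the primary structure under the applied loading (downward +):
  point load 136 at a = 3: Pa²(3L − a)/(6EI) = 5508/EI
  UDL 5.4: wL⁴/(8EI) = 6750/EI
  δ_0 = 12258/EI
Flexibility coefficient — unit upward force at 2: δ_{22} = L³/(3EI) = 333.3/EI.
With EI = 13000 kip·ft²: δ_0 = 0.94292 ft and δ_{22} = 0.025641 ft/kip.
Compatibility — the beam at 2 must follow the support down by 0.03333 ft: δ_0 − R_2·δ_{22} = 0.03333, so R_2 = (0.94292 − 0.03333)/0.025641 = 35.47 kip.
Vertical equilibrium: R_1 = ΣP − R_2 = 190 − 35.47 = 154.5 kip.

R_1 = 154.5 kip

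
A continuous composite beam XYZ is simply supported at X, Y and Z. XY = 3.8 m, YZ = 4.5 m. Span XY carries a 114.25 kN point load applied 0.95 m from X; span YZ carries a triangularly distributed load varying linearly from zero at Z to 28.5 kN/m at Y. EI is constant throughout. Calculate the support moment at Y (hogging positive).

Take M_Y as the redundant. Released structure: two simple spans XY and YZ with a hinge at Y.
Rotations at Y on the released spans (each span's end-slope, ×1/EI):
  span XY: point load 114.25 at a = 0.95: Pab(L + a)/(6LEI) = 64.44/EI
  span YZ: triangular load, peak 28.5: w₀L³/(45EI) = 57.71/EI
  relative rotation θ_0 = (64.44 + 57.71)/EI = 122.2/EI
A unit hogging moment at Y produces rotation L₁/(3EI) + L₂/(3EI) = 2.767/EI.
Compatibility: M_Y·(L₁+L₂)/(3EI) = θ_0, giving M_Y = 44.15 kN·m (hogging).

M_Y = 44.15 kN·m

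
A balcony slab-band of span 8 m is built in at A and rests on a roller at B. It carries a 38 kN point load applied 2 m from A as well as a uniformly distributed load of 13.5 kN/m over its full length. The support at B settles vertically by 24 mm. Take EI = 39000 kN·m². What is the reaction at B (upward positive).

R_B = 38.28 kN

Choose R_B as the redundant. The primary structure is the cantilever fixed at A.
Free-end deflection of the primary structure under the applied loading (downward +):
  point load 38 at a = 2: Pa²(3L − a)/(6EI) = 557.3/EI
  UDL 13.5: wL⁴/(8EI) = 6912/EI
  δ_0 = 7469/EI
Tip deflection under a unit load at B: L³/(3EI) = 170.7/EI.
With EI = 39000 kN·m²: δ_0 = 0.19152 m and δ_{BB} = 0.004376 m/kN.
Compatibility — the beam at B must follow the support down by 0.024 m: δ_0 − R_B·δ_{BB} = 0.024, so R_B = (0.19152 − 0.024)/0.004376 = 38.28 kN.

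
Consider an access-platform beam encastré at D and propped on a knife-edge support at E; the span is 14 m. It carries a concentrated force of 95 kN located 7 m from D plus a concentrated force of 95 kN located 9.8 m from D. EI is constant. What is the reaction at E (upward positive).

Release the roller at E. Primary structure: cantilever fixed at D.
Primary-structure tip deflection at E by superposition:
  point load 95 at a = 7: Pa²(3L − a)/(6EI) = 27154/EI
  point load 95 at a = 9.8: Pa²(3L − a)/(6EI) = 48964/EI
  δ_0 = 76119/EI
Tip deflection under a unit load at E: L³/(3EI) = 914.7/EI.
Compatibility at E: δ_0 − R_E·δ_{EE} = 0, so R_E = 76119/914.7 = 83.22 kN.

R_E = 83.22 kN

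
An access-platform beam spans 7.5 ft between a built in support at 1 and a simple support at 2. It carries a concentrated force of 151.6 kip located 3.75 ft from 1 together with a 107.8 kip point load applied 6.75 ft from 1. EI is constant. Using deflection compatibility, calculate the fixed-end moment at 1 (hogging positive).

Remove the prop at 2; the released (primary) structure is a cantilever built in at 1.
Downward deflection at the released point 2 due to the loads:
  point load 151.6 at a = 3.75: Pa²(3L − a)/(6EI) = 6662/EI
  point load 107.8 at a = 6.75: Pa²(3L − a)/(6EI) = 12893/EI
  δ_0 = 19555/EI
Flexibility coefficient — unit upward force at 2: δ_{22} = L³/(3EI) = 140.6/EI.
Compatibility at 2: δ_0 − R_2·δ_{22} = 0, so R_2 = 19555/140.6 = 139.1 kip.
Moment equilibrium about 1: M_1 = Σ(load moments about 1) − R_2·L = 1296 − 139.1×7.5 = 253.2 kip·ft.

M_1 = 253.2 kip·ft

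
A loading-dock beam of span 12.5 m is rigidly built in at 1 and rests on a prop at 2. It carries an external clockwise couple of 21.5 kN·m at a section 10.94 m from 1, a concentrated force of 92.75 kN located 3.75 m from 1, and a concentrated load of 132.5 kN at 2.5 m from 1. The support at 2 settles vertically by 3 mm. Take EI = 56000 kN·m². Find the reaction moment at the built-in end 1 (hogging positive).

M_1 = 438.4 kN·m

Take the reaction at 2 as the redundant and release it; the primary structure is a cantilever fixed at 1.
Deflection at 2 on the released cantilever, summing each load's contribution:
  clockwise couple 21.5 at a = 10.94: M₀a(2L − a)/(2EI) = 1654/EI
  point load 92.75 at a = 3.75: Pa²(3L − a)/(6EI) = 7337/EI
  point load 132.5 at a = 2.5: Pa²(3L − a)/(6EI) = 4831/EI
  δ_0 = 13821/EI
Tip deflection under a unit load at 2: L³/(3EI) = 651/EI.
With EI = 56000 kN·m²: δ_0 = 0.2468 m and δ_{22} = 0.011626 m/kN.
Compatibility — the beam at 2 must follow the support down by 0.003 m: δ_0 − R_2·δ_{22} = 0.003, so R_2 = (0.2468 − 0.003)/0.011626 = 20.97 kN.
Moment equilibrium about 1: M_1 = Σ(load moments about 1) − R_2·L = 700.6 − 20.97×12.5 = 438.4 kN·m.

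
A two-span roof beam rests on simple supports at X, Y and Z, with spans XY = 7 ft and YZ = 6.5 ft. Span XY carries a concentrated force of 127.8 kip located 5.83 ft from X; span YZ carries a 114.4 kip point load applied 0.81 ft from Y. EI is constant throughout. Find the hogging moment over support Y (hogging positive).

M_Y = 95.8 kip·ft

Insert a hinge at Y; M_Y is the redundant, and each span becomes simply supported.
End slopes at the hinge Y, treating each span as simply supported:
  span XY: point load 127.8 at a = 5.83: Pab(L + a)/(6LEI) = 266.3/EI
  span YZ: point load 114.4 at a = 0.81: Pab(L + b)/(6LEI) = 164.8/EI
  relative rotation θ_0 = (266.3 + 164.8)/EI = 431.1/EI
A unit hogging moment at Y produces rotation L₁/(3EI) + L₂/(3EI) = 4.5/EI.
Compatibility: M_Y·(L₁+L₂)/(3EI) = θ_0, giving M_Y = 95.8 kip·ft (hogging).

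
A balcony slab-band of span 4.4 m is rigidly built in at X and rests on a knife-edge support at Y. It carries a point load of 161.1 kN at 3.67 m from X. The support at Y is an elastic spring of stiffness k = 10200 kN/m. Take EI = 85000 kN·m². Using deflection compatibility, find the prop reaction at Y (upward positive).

Choose R_Y as the redundant. The primary structure is the cantilever fixed at X.
Deflection at Y on the released cantilever, summing each load's contribution:
  point load 161.1 at a = 3.67: Pa²(3L − a)/(6EI) = 3446/EI
Tip deflection under a unit load at Y: L³/(3EI) = 28.39/EI.
With EI = 85000 kN·m²: δ_0 = 0.040546 m and δ_{YY} = 0.000334 m/kN.
Compatibility — the spring shortens by R_Y/k under the reaction it provides: δ_0 − R_Y·δ_{YY} = R_Y/k. With 1/k = 0.000098 m/kN, R_Y = δ_0 / (δ_{YY} + 1/k) = 0.040546 / (0.000334 + 0.000098) = 93.84 kN.

R_Y = 93.84 kN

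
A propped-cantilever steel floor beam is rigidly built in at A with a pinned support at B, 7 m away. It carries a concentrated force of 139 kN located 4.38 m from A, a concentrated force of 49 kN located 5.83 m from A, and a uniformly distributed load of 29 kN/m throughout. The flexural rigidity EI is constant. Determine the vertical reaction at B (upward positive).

Take the reaction at B as the redundant and release it; the primary structure is a cantilever fixed at A.
Downward deflection at the released point B due to the loads:
  point load 139 at a = 4.38: Pa²(3L − a)/(6EI) = 7387/EI
  point load 49 at a = 5.83: Pa²(3L − a)/(6EI) = 4211/EI
  UDL 29: wL⁴/(8EI) = 8704/EI
  δ_0 = 20301/EI
Tip deflection under a unit load at B: L³/(3EI) = 114.3/EI.
Compatibility at B: δ_0 − R_B·δ_{BB} = 0, so R_B = 20301/114.3 = 177.6 kN.

R_B = 177.6 kN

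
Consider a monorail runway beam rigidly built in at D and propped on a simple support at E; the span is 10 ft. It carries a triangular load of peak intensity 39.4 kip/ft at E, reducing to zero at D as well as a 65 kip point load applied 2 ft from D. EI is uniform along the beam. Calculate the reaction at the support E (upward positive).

R_E = 112 kip

Take the reaction at E as the redundant and release it; the primary structure is a cantilever fixed at D.
Deflection at E on the released cantilever, summing each load's contribution:
  triangular load, peak 39.4 at the free end: 11w₀L⁴/(120EI) = 36117/EI
  point load 65 at a = 2: Pa²(3L − a)/(6EI) = 1213/EI
  δ_0 = 37330/EI
Flexibility coefficient — unit upward force at E: δ_{EE} = L³/(3EI) = 333.3/EI.
Compatibility at E: δ_0 − R_E·δ_{EE} = 0, so R_E = 37330/333.3 = 112 kip.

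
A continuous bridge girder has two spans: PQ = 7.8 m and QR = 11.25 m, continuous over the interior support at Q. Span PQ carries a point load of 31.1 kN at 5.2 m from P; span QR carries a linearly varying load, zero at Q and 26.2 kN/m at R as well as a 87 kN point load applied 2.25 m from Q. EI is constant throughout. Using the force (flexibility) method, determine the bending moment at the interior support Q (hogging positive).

M_Q = 215.9 kN·m

Insert a hinge at Q; M_Q is the redundant, and each span becomes simply supported.
Rotations at Q on the released spans (each span's end-slope, ×1/EI):
  span PQ: point load 31.1 at a = 5.2: Pab(L + a)/(6LEI) = 116.8/EI
  span QR: triangular load, peak 26.2: 7w₀L³/(360EI) = 725.4/EI
  span QR: point load 87 at a = 2.25: Pab(L + b)/(6LEI) = 528.5/EI
  relative rotation θ_0 = (116.8 + 1254)/EI = 1371/EI
A unit hogging moment at Q produces rotation L₁/(3EI) + L₂/(3EI) = 6.35/EI.
Slope continuity at Q: θ_0 = M_Q·6.35/EI, so M_Q = 1371/6.35 = 215.9 kN·m (hogging).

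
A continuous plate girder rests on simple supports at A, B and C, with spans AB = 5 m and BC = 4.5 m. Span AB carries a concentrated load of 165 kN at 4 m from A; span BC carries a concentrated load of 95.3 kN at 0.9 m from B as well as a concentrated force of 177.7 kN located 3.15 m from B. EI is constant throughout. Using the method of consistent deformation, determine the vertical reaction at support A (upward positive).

Insert a hinge at B; M_B is the redundant, and each span becomes simply supported.
Discontinuity in slope at B on the released structure — sum the simple-span end rotations:
  span AB: point load 165 at a = 4: Pab(L + a)/(6LEI) = 198/EI
  span BC: point load 95.3 at a = 0.9: Pab(L + b)/(6LEI) = 92.63/EI
  span BC: point load 177.7 at a = 3.15: Pab(L + b)/(6LEI) = 163.7/EI
  relative rotation θ_0 = (198 + 256.4)/EI = 454.4/EI
A unit hogging moment at B produces rotation L₁/(3EI) + L₂/(3EI) = 3.167/EI.
Slope continuity at B: θ_0 = M_B·3.167/EI, so M_B = 454.4/3.167 = 143.5 kN·m (hogging).
Span AB, ΣM about A with M_B applied at B: R_B^{AB}·5 = 660 + 143.5, so R_B^{AB} = 160.7 kN and R_A = 165 − 160.7 = 4.304 kN.

R_A = 4.304 kN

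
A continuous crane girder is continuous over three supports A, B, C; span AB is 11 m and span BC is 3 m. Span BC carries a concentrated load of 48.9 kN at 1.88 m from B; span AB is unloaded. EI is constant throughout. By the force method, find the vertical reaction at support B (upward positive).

R_B = 20.4 kN

Take M_B as the redundant. Released structure: two simple spans AB and BC with a hinge at B.
End slopes at the hinge B, treating each span as simply supported:
  span BC: point load 48.9 at a = 1.88: Pab(L + b)/(6LEI) = 23.57/EI
  relative rotation θ_0 = (0 + 23.57)/EI = 23.57/EI
A unit hogging moment at B produces rotation L₁/(3EI) + L₂/(3EI) = 4.667/EI.
Slope continuity at B: θ_0 = M_B·4.667/EI, so M_B = 23.57/4.667 = 5.05 kN·m (hogging).
Span AB, ΣM about A with M_B applied at B: R_B^{AB}·11 = 0 + 5.05, so R_B^{AB} = 0.4591 kN and R_A = 0 − 0.4591 = -0.4591 kN.
Span BC, ΣM about C: R_B^{BC}·3 = 54.77 + 5.05, so R_B^{BC} = 19.94 kN and R_C = 48.9 − 19.94 = 28.96 kN.
R_B = 0.4591 + 19.94 = 20.4 kN.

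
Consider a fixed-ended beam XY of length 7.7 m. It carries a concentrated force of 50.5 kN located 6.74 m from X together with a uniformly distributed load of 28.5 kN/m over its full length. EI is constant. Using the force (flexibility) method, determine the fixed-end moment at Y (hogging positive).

Release both end moments; the primary structure is a simply-supported span XY with redundants M_X and M_Y.
On the primary (simply-supported) span, the end slopes from the loading are:
  at X: point load 50.5 at a = 6.74: Pab(L + b)/(6LEI) = 61.25/EI
  at Y: point load 50.5 at a = 6.74: Pab(L + a)/(6LEI) = 102.1/EI
  at X: UDL 28.5: wL³/(24EI) = 542.1/EI
  at Y: UDL 28.5: wL³/(24EI) = 542.1/EI
  θ_X0 = 603.4/EI,  θ_Y0 = 644.3/EI
Flexibility coefficients: a unit moment at one end gives L/(3EI) there and L/(6EI) at the far end, so f₁₁ = f₂₂ = 2.567/EI and f₁₂ = f₂₁ = 1.283/EI.
Compatibility — zero rotation at each built-in end:
  2.567 M_X + 1.283 M_Y = 603.4
  1.283 M_X + 2.567 M_Y = 644.3
Solving the pair gives M_X = 146.1 kN·m and M_Y = 178 kN·m (hogging).

M_Y = 178 kN·m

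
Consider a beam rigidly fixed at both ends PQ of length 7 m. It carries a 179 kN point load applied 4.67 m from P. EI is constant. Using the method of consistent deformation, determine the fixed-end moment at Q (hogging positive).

M_Q = 185.6 kN·m

Release both end moments; the primary structure is a simply-supported span PQ with redundants M_P and M_Q.
End rotations of the released simple span under the applied load (×1/EI):
  at P: point load 179 at a = 4.67: Pab(L + b)/(6LEI) = 432.7/EI
  at Q: point load 179 at a = 4.67: Pab(L + a)/(6LEI) = 541.2/EI
  θ_P0 = 432.7/EI,  θ_Q0 = 541.2/EI
Flexibility coefficients: a unit moment at one end gives L/(3EI) there and L/(6EI) at the far end, so f₁₁ = f₂₂ = 2.333/EI and f₁₂ = f₂₁ = 1.167/EI.
Compatibility — zero rotation at each built-in end:
  2.333 M_P + 1.167 M_Q = 432.7
  1.167 M_P + 2.333 M_Q = 541.2
Solving the pair gives M_P = 92.62 kN·m and M_Q = 185.6 kN·m (hogging).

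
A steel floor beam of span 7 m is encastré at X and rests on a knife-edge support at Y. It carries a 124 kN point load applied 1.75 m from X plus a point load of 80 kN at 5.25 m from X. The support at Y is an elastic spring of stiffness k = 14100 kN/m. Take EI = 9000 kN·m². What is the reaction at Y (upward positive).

R_Y = 60.94 kN

Remove the prop at Y; the released (primary) structure is a cantilever built in at X.
Free-end deflection of the primary structure under the applied loading (downward +):
  point load 124 at a = 1.75: Pa²(3L − a)/(6EI) = 1218/EI
  point load 80 at a = 5.25: Pa²(3L − a)/(6EI) = 5788/EI
  δ_0 = 7006/EI
Flexibility coefficient — unit upward force at Y: δ_{YY} = L³/(3EI) = 114.3/EI.
With EI = 9000 kN·m²: δ_0 = 0.7785 m and δ_{YY} = 0.012704 m/kN.
Compatibility — the spring shortens by R_Y/k under the reaction it provides: δ_0 − R_Y·δ_{YY} = R_Y/k. With 1/k = 0.000071 m/kN, R_Y = δ_0 / (δ_{YY} + 1/k) = 0.7785 / (0.012704 + 0.000071) = 60.94 kN.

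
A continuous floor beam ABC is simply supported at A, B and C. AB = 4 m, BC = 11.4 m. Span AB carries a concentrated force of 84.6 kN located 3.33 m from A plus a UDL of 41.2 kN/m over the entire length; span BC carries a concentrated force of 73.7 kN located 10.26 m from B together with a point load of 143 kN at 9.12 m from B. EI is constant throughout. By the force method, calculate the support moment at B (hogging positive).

M_B = 179.3 kN·m

Insert a hinge at B; M_B is the redundant, and each span becomes simply supported.
End slopes at the hinge B, treating each span as simply supported:
  span AB: point load 84.6 at a = 3.33: Pab(L + a)/(6LEI) = 57.65/EI
  span AB: UDL 41.2: wL³/(24EI) = 109.9/EI
  span BC: point load 73.7 at a = 10.26: Pab(L + b)/(6LEI) = 158/EI
  span BC: point load 143 at a = 9.12: Pab(L + b)/(6LEI) = 594.7/EI
  relative rotation θ_0 = (167.5 + 752.7)/EI = 920.2/EI
A unit hogging moment at B produces rotation L₁/(3EI) + L₂/(3EI) = 5.133/EI.
Compatibility: M_B·(L₁+L₂)/(3EI) = θ_0, giving M_B = 179.3 kN·m (hogging).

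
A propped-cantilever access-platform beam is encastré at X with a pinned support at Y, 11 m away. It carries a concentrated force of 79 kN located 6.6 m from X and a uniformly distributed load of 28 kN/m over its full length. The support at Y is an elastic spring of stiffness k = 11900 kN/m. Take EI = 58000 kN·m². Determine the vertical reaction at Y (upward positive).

R_Y = 148 kN

Release the roller at Y. Primary structure: cantilever fixed at X.
Deflection at Y on the released cantilever, summing each load's contribution:
  point load 79 at a = 6.6: Pa²(3L − a)/(6EI) = 15141/EI
  UDL 28: wL⁴/(8EI) = 51244/EI
  δ_0 = 66385/EI
Tip deflection under a unit load at Y: L³/(3EI) = 443.7/EI.
With EI = 58000 kN·m²: δ_0 = 1.1446 m and δ_{YY} = 0.007649 m/kN.
Compatibility — the spring shortens by R_Y/k under the reaction it provides: δ_0 − R_Y·δ_{YY} = R_Y/k. With 1/k = 0.000084 m/kN, R_Y = δ_0 / (δ_{YY} + 1/k) = 1.1446 / (0.007649 + 0.000084) = 148 kN.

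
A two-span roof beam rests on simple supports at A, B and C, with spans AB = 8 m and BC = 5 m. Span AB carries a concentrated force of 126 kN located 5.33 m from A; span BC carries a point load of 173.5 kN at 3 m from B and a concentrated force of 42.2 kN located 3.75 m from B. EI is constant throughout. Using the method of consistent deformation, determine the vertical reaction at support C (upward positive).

R_C = 99.65 kN

Insert a hinge at B; M_B is the redundant, and each span becomes simply supported.
End slopes at the hinge B, treating each span as simply supported:
  span AB: point load 126 at a = 5.33: Pab(L + a)/(6LEI) = 498/EI
  span BC: point load 173.5 at a = 3: Pab(L + b)/(6LEI) = 242.9/EI
  span BC: point load 42.2 at a = 3.75: Pab(L + b)/(6LEI) = 41.21/EI
  relative rotation θ_0 = (498 + 284.1)/EI = 782.1/EI
A unit hogging moment at B produces rotation L₁/(3EI) + L₂/(3EI) = 4.333/EI.
Compatibility: M_B·(L₁+L₂)/(3EI) = θ_0, giving M_B = 180.5 kN·m (hogging).
Span BC, ΣM about C: R_B^{BC}·5 = 399.8 + 180.5, so R_B^{BC} = 116 kN and R_C = 215.7 − 116 = 99.65 kN.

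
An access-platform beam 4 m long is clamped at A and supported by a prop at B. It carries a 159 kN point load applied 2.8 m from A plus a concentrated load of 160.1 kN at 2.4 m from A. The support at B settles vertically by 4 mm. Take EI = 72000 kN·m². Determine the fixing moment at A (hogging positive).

M_A = 248.4 kN·m

Choose R_B as the redundant. The primary structure is the cantilever fixed at A.
Downward deflection at the released point B due to the loads:
  point load 159 at a = 2.8: Pa²(3L − a)/(6EI) = 1911/EI
  point load 160.1 at a = 2.4: Pa²(3L − a)/(6EI) = 1475/EI
  δ_0 = 3387/EI
Flexibility coefficient — unit upward force at B: δ_{BB} = L³/(3EI) = 21.33/EI.
With EI = 72000 kN·m²: δ_0 = 0.04704 m and δ_{BB} = 0.000296 m/kN.
Compatibility — the beam at B must follow the support down by 0.004 m: δ_0 − R_B·δ_{BB} = 0.004, so R_B = (0.04704 − 0.004)/0.000296 = 145.3 kN.
Moment equilibrium about A: M_A = Σ(load moments about A) − R_B·L = 829.4 − 145.3×4 = 248.4 kN·m.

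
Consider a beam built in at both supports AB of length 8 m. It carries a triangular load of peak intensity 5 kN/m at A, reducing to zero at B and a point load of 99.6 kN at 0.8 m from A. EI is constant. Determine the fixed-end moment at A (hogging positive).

Take the two fixed-end moments M_A, M_B as redundants; the released structure is the simple span AB.
On the primary (simply-supported) span, the end slopes from the loading are:
  at A: triangular load, peak 5: w₀L³/(45EI) = 56.89/EI
  at B: triangular load, peak 5: 7w₀L³/(360EI) = 49.78/EI
  at A: point load 99.6 at a = 0.8: Pab(L + b)/(6LEI) = 181.7/EI
  at B: point load 99.6 at a = 0.8: Pab(L + a)/(6LEI) = 105.2/EI
  θ_A0 = 238.6/EI,  θ_B0 = 155/EI
Flexibility coefficients: a unit moment at one end gives L/(3EI) there and L/(6EI) at the far end, so f₁₁ = f₂₂ = 2.667/EI and f₁₂ = f₂₁ = 1.333/EI.
Compatibility — zero rotation at each built-in end:
  2.667 M_A + 1.333 M_B = 238.6
  1.333 M_A + 2.667 M_B = 155
Solving the pair gives M_A = 80.54 kN·m and M_B = 17.84 kN·m (hogging).

M_A = 80.54 kN·m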